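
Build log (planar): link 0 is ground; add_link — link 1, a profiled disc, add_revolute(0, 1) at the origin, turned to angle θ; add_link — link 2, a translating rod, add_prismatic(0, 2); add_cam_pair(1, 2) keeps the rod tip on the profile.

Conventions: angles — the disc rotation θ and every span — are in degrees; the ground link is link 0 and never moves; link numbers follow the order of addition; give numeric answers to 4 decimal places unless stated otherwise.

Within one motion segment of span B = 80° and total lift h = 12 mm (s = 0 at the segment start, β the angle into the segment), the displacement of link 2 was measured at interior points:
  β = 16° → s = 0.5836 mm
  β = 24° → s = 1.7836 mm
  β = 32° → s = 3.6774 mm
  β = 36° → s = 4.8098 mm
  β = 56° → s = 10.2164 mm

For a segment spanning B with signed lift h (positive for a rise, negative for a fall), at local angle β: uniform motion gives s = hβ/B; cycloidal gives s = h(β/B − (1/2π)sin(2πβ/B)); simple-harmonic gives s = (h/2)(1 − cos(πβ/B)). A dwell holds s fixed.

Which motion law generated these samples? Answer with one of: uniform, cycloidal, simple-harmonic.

candidates at β/B = r: uniform s = h·r (linear in β); cycloidal s = h·(r − sin(2πr)/(2π)); simple-harmonic s = (h/2)(1 − cos(πr))
β=16°: printed 0.5836 | uniform 2.4000, cycloidal 0.5836, simple-harmonic 1.1459
β=24°: printed 1.7836 | uniform 3.6000, cycloidal 1.7836, simple-harmonic 2.4733
β=32°: printed 3.6774 | uniform 4.8000, cycloidal 3.6774, simple-harmonic 4.1459
β=36°: printed 4.8098 | uniform 5.4000, cycloidal 4.8098, simple-harmonic 5.0614
β=56°: printed 10.2164 | uniform 8.4000, cycloidal 10.2164, simple-harmonic 9.5267
only one law matches every sample → cycloidal

cycloidal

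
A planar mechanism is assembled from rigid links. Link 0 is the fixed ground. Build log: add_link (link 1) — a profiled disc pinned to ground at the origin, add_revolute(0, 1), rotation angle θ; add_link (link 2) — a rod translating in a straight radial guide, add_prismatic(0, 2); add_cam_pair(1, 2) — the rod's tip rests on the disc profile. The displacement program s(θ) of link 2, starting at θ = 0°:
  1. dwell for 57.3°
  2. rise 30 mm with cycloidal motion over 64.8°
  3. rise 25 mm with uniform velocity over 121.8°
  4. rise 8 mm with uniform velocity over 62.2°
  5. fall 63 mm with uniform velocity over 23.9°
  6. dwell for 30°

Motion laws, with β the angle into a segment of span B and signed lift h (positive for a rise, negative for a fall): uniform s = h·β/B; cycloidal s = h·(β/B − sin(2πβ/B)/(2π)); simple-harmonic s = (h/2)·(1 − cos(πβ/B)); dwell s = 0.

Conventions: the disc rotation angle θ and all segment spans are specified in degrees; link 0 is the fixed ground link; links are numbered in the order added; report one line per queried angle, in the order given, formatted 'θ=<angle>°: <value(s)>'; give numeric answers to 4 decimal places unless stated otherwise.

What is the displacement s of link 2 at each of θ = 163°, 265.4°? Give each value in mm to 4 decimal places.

seg 1 [0°–57.3°] dwell: s stays 0.0000
seg 2 [57.3°–122.1°] cycloidal, h=30: full span → s += 30 → s = 30.0000
seg 3 [122.1°–243.9°] uniform, h=25: θ=163° here. β=40.9, B=121.8. 25·40.9/121.8 = 8.3949 → s = 38.3949
seg 3 [122.1°–243.9°] uniform, h=25: full span → s += 25 → s = 55.0000
seg 4 [243.9°–306.1°] uniform, h=8: θ=265.4° here. β=21.5, B=62.2. 8·21.5/62.2 = 2.7653 → s = 57.7653

θ=163°: 38.3949
θ=265.4°: 57.7653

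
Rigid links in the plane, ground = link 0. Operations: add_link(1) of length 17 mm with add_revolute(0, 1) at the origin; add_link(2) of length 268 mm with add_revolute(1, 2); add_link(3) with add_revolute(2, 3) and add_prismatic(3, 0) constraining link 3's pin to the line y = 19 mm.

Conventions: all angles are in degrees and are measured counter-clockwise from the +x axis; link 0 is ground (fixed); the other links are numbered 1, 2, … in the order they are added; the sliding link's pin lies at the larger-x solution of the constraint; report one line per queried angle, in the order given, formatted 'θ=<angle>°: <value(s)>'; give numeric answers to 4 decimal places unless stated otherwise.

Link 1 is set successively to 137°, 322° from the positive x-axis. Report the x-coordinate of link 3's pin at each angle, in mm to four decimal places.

geometry: r = 17 mm, L = 268 mm, e = 19 mm
θ=137°: crank pin P = (r cos θ, r sin θ) = (-12.433013, 11.593972)
θ=137°: h = r sin θ − e = 11.593972 − 19 = -7.406028
θ=137°: x = r cos θ + √(L² − h²) = -12.433013 + 267.897650 = 255.464637
θ=322°: crank pin P = (r cos θ, r sin θ) = (13.396183, -10.466245)
θ=322°: h = r sin θ − e = -10.466245 − 19 = -29.466245
θ=322°: x = r cos θ + √(L² − h²) = 13.396183 + 266.375187 = 279.771370

θ=137°: 255.4646
θ=322°: 279.7714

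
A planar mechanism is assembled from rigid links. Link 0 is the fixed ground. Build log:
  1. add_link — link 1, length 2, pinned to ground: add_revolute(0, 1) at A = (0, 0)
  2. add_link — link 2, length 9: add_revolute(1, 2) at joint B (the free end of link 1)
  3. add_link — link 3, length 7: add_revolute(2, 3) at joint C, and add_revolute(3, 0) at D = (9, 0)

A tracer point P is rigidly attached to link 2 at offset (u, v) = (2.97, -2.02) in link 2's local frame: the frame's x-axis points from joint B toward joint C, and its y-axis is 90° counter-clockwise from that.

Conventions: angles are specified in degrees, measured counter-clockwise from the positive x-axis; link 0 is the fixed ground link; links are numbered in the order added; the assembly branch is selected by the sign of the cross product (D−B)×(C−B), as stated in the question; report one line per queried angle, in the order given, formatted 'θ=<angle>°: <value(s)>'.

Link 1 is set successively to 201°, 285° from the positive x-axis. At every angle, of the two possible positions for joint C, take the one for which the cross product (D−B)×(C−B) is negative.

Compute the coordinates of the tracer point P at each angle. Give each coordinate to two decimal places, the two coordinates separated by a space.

A=(0,0), D=(9.00,0)
θ=201°: B = A + 2.00·(cos201°, sin201°) = (-1.8672, -0.7167)
θ=201°: |BD| = 10.8908
θ=201°: circle(B,9.00) ∩ circle(D,7.00): a=6.9145, h=5.7610
θ=201°:   candidates: C₊=(4.6532,5.4869) cross=62.742; C₋=(5.4115,-6.0102) cross=-62.742
θ=201°:   branch - wants cross < 0 → take C=(5.4115,-6.0102) (cross=-62.742)
θ=201°: ex = (C−B)/|BC| = (0.8087,-0.5882); ey = (0.5882,0.8087)
θ=201°: P = B + 2.97·ex + -2.02·ey = (-0.6533,-4.0972)
θ=285°: B = A + 2.00·(cos285°, sin285°) = (0.5176, -1.9319)
θ=285°: |BD| = 8.6996
θ=285°: circle(B,9.00) ∩ circle(D,7.00): a=6.1890, h=6.5343
θ=285°:   candidates: C₊=(5.1010,5.8136) cross=56.845; C₋=(8.0031,-6.9286) cross=-56.845
θ=285°:   branch - wants cross < 0 → take C=(8.0031,-6.9286) (cross=-56.845)
θ=285°: ex = (C−B)/|BC| = (0.8317,-0.5552); ey = (0.5552,0.8317)
θ=285°: P = B + 2.97·ex + -2.02·ey = (1.8663,-5.2609)

θ=201°: -0.65 -4.10
θ=285°: 1.87 -5.26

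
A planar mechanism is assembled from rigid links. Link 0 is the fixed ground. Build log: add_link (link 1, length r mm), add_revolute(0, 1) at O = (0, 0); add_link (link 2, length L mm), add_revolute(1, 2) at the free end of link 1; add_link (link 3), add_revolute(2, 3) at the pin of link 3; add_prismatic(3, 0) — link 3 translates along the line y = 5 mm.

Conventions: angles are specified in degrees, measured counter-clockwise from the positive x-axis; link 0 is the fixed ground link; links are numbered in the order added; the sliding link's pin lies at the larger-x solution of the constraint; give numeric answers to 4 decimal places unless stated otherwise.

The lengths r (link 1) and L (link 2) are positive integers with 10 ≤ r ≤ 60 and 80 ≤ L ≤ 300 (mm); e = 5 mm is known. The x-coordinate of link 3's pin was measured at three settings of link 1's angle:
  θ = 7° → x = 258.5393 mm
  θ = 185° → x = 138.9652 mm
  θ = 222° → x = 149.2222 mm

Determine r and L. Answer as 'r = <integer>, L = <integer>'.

constraint per measurement: (x − r cos θ)² + (r sin θ − e)² = L²
subtracting the θ₁ and θ₂ equations cancels the r² and L² terms:
r = (x₁² − x₂²) / (2[(x₁cos θ₁ + e sin θ₁) − (x₂cos θ₂ + e sin θ₂)]) = 60.0000 → r = 60
L² = (x₁ − r cos θ₁)² + (r sin θ₁ − e)² = 39600.9856 → L = 199.0000 → L = 199
check at θ₃=222°: x = 149.2222 (printed 149.2222) ✓

r = 60, L = 199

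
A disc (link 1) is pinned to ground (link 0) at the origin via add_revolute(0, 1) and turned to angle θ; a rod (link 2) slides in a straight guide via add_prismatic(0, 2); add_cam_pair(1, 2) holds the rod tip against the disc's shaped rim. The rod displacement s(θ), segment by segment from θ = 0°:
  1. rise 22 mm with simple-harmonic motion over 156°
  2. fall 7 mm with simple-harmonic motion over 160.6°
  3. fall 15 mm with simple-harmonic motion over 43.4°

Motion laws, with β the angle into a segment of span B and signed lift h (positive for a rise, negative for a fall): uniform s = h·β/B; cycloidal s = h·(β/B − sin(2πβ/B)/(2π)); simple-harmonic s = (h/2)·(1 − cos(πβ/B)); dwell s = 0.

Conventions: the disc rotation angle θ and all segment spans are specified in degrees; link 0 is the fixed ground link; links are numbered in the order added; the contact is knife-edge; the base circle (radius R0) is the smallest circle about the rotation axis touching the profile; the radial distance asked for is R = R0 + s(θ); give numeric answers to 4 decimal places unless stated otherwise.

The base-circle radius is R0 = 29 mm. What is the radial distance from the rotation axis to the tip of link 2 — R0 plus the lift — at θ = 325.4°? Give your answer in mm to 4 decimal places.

segment 1 (0° to 156°, simple-harmonic, h = 22) is passed completely: s = 0.0000 + (22) = 22.0000
segment 2 (156° to 316.6°, simple-harmonic, h = -7) is passed completely: s = 22.0000 + (-7) = 15.0000
θ = 325.4° falls in segment 3 (316.6° to 360°, simple-harmonic, h = -15): β = 325.4 − 316.6 = 8.8°, B = 43.4°; Δs = -15/2·(1 − cos(π·0.2028)) = -1.4709; s = 15.0000 − 1.4709 = 13.5291
R = R0 + s = 29 + 13.5291 = 42.5291

42.5291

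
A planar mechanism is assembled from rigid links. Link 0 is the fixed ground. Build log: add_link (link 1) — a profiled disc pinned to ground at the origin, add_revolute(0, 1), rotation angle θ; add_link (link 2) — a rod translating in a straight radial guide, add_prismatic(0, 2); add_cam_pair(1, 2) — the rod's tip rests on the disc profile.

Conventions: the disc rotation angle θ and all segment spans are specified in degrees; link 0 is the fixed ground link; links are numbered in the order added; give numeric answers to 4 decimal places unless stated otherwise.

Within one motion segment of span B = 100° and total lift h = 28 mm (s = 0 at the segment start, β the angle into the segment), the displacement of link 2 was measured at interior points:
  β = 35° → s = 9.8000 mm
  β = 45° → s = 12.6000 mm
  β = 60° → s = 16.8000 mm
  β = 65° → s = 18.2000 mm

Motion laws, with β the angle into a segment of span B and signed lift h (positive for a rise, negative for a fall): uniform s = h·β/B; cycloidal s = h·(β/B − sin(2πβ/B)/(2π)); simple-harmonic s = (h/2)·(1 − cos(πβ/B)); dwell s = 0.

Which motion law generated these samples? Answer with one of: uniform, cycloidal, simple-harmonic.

candidates at β/B = r: uniform s = h·r (linear in β); cycloidal s = h·(r − sin(2πr)/(2π)); simple-harmonic s = (h/2)(1 − cos(πr))
β=35°: printed 9.8000 | uniform 9.8000, cycloidal 6.1947, simple-harmonic 7.6441
β=45°: printed 12.6000 | uniform 12.6000, cycloidal 11.2229, simple-harmonic 11.8099
β=60°: printed 16.8000 | uniform 16.8000, cycloidal 19.4194, simple-harmonic 18.3262
β=65°: printed 18.2000 | uniform 18.2000, cycloidal 21.8053, simple-harmonic 20.3559
only one law matches every sample → uniform

uniform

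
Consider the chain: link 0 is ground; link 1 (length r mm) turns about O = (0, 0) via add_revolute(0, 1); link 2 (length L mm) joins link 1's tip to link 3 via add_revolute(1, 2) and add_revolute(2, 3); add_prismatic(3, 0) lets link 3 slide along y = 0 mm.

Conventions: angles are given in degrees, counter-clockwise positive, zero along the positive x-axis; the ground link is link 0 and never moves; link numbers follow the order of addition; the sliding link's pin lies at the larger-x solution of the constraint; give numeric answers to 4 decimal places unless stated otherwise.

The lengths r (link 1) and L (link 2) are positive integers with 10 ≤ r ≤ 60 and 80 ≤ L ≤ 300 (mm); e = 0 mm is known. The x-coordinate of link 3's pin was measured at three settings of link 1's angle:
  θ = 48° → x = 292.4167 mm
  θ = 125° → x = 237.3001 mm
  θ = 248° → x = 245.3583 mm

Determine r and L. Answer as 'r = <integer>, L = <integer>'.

constraint per measurement: (x − r cos θ)² + (r sin θ − e)² = L²
subtracting the θ₁ and θ₂ equations cancels the r² and L² terms:
r = (x₁² − x₂²) / (2[(x₁cos θ₁ + e sin θ₁) − (x₂cos θ₂ + e sin θ₂)]) = 44.0000 → r = 44
L² = (x₁ − r cos θ₁)² + (r sin θ₁ − e)² = 70225.0096 → L = 265.0000 → L = 265
check at θ₃=248°: x = 245.3583 (printed 245.3583) ✓

r = 44, L = 265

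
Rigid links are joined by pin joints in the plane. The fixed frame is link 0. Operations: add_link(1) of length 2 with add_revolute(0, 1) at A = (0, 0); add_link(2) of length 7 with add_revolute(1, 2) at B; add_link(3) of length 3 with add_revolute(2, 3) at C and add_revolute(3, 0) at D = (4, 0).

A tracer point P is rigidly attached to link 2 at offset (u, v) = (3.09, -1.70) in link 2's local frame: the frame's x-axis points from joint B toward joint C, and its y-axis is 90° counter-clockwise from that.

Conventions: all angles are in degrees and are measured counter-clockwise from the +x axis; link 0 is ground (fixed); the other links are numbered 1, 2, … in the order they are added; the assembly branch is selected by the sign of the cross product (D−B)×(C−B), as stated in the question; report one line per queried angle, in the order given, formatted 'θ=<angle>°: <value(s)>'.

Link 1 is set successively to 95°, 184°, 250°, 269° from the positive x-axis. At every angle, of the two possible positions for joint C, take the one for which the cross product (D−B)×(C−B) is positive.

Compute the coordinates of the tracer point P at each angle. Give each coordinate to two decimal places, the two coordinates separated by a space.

A=(0,0), D=(4.00,0)
θ=95°: B = A + 2.00·(cos95°, sin95°) = (-0.1743, 1.9924)
θ=95°: |BD| = 4.6254
θ=95°: circle(B,7.00) ∩ circle(D,3.00): a=6.6366, h=2.2260
θ=95°:   candidates: C₊=(6.7739,1.1426) cross=10.296; C₋=(4.8562,-2.8752) cross=-10.296
θ=95°:   branch + wants cross > 0 → take C=(6.7739,1.1426) (cross=10.296)
θ=95°: ex = (C−B)/|BC| = (0.9926,-0.1214); ey = (0.1214,0.9926)
θ=95°: P = B + 3.09·ex + -1.70·ey = (2.6864,-0.0702)
θ=184°: B = A + 2.00·(cos184°, sin184°) = (-1.9951, -0.1395)
θ=184°: |BD| = 5.9968
θ=184°: circle(B,7.00) ∩ circle(D,3.00): a=6.3335, h=2.9810
θ=184°:   candidates: C₊=(4.2673,2.9881) cross=17.877; C₋=(4.4060,-2.9724) cross=-17.877
θ=184°:   branch + wants cross > 0 → take C=(4.2673,2.9881) (cross=17.877)
θ=184°: ex = (C−B)/|BC| = (0.8946,0.4468); ey = (-0.4468,0.8946)
θ=184°: P = B + 3.09·ex + -1.70·ey = (1.5289,-0.2798)
θ=250°: B = A + 2.00·(cos250°, sin250°) = (-0.6840, -1.8794)
θ=250°: |BD| = 5.0470
θ=250°: circle(B,7.00) ∩ circle(D,3.00): a=6.4862, h=2.6322
θ=250°:   candidates: C₊=(4.3556,2.9789) cross=13.285; C₋=(6.3159,-1.9070) cross=-13.285
θ=250°:   branch + wants cross > 0 → take C=(4.3556,2.9789) (cross=13.285)
θ=250°: ex = (C−B)/|BC| = (0.7199,0.6940); ey = (-0.6940,0.7199)
θ=250°: P = B + 3.09·ex + -1.70·ey = (2.7204,-0.9587)
θ=269°: B = A + 2.00·(cos269°, sin269°) = (-0.0349, -1.9997)
θ=269°: |BD| = 4.5032
θ=269°: circle(B,7.00) ∩ circle(D,3.00): a=6.6929, h=2.0508
θ=269°:   candidates: C₊=(5.0512,2.8098) cross=9.235; C₋=(6.8725,-0.8652) cross=-9.235
θ=269°:   branch + wants cross > 0 → take C=(5.0512,2.8098) (cross=9.235)
θ=269°: ex = (C−B)/|BC| = (0.7266,0.6871); ey = (-0.6871,0.7266)
θ=269°: P = B + 3.09·ex + -1.70·ey = (3.3783,-1.1119)

θ=95°: 2.69 -0.07
θ=184°: 1.53 -0.28
θ=250°: 2.72 -0.96
θ=269°: 3.38 -1.11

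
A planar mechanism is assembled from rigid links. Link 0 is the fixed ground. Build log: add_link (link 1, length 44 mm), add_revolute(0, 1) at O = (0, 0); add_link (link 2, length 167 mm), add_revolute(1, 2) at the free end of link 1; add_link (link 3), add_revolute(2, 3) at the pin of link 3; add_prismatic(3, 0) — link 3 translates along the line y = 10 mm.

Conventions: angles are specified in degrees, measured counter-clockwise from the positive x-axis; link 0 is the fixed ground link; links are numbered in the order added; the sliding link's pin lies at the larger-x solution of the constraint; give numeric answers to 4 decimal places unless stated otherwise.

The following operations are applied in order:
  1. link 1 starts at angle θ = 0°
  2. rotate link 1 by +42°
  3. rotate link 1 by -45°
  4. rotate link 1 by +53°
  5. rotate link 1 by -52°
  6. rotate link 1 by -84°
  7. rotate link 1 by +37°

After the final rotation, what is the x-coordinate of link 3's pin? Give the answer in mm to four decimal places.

geometry: r = 44 mm, L = 167 mm, e = 10 mm; θ starts at 0°
rotate link 1 by +42°: θ ← 0° +42° = 42°
rotate link 1 by -45°: θ ← 42° -45° = -3°
rotate link 1 by +53°: θ ← -3° +53° = 50°
rotate link 1 by -52°: θ ← 50° -52° = -2°
rotate link 1 by -84°: θ ← -2° -84° = -86°
rotate link 1 by +37°: θ ← -86° +37° = -49°
crank pin P = (r cos θ, r sin θ) = (28.866597, -33.207222)
h = r sin θ − e = -33.207222 − 10 = -43.207222
x = r cos θ + √(L² − h²) = 28.866597 + 161.313781 = 190.180378

190.1804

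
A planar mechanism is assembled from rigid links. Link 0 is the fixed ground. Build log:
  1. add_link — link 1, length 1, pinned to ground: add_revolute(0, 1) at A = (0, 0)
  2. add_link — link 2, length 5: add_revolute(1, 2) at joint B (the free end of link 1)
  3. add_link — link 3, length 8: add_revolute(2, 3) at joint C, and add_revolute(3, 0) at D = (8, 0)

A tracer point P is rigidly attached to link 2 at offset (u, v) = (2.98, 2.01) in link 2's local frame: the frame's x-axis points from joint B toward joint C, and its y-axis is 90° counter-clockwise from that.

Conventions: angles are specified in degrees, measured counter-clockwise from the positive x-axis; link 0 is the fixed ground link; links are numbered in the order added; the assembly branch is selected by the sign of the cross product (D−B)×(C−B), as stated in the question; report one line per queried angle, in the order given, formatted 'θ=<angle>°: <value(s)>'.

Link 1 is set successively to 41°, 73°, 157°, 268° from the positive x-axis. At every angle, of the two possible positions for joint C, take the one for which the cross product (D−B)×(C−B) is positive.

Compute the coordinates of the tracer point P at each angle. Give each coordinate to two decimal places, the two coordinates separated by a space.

A=(0,0), D=(8.00,0)
θ=41°: B = A + 1.00·(cos41°, sin41°) = (0.7547, 0.6561)
θ=41°: |BD| = 7.2749
θ=41°: circle(B,5.00) ∩ circle(D,8.00): a=0.9570, h=4.9076
θ=41°:   candidates: C₊=(2.1504,5.4573) cross=35.702; C₋=(1.2653,-4.3178) cross=-35.702
θ=41°:   branch + wants cross > 0 → take C=(2.1504,5.4573) (cross=35.702)
θ=41°: ex = (C−B)/|BC| = (0.2791,0.9603); ey = (-0.9603,0.2791)
θ=41°: P = B + 2.98·ex + 2.01·ey = (-0.3436,4.0787)
θ=73°: B = A + 1.00·(cos73°, sin73°) = (0.2924, 0.9563)
θ=73°: |BD| = 7.7667
θ=73°: circle(B,5.00) ∩ circle(D,8.00): a=1.3727, h=4.8079
θ=73°:   candidates: C₊=(2.2466,5.5586) cross=37.342; C₋=(1.0626,-3.9840) cross=-37.342
θ=73°:   branch + wants cross > 0 → take C=(2.2466,5.5586) (cross=37.342)
θ=73°: ex = (C−B)/|BC| = (0.3908,0.9205); ey = (-0.9205,0.3908)
θ=73°: P = B + 2.98·ex + 2.01·ey = (-0.3930,4.4849)
θ=157°: B = A + 1.00·(cos157°, sin157°) = (-0.9205, 0.3907)
θ=157°: |BD| = 8.9291
θ=157°: circle(B,5.00) ∩ circle(D,8.00): a=2.2806, h=4.4496
θ=157°:   candidates: C₊=(1.5527,4.7362) cross=39.730; C₋=(1.1632,-4.1544) cross=-39.730
θ=157°:   branch + wants cross > 0 → take C=(1.5527,4.7362) (cross=39.730)
θ=157°: ex = (C−B)/|BC| = (0.4946,0.8691); ey = (-0.8691,0.4946)
θ=157°: P = B + 2.98·ex + 2.01·ey = (-1.1934,3.9749)
θ=268°: B = A + 1.00·(cos268°, sin268°) = (-0.0349, -0.9994)
θ=268°: |BD| = 8.0968
θ=268°: circle(B,5.00) ∩ circle(D,8.00): a=1.6401, h=4.7234
θ=268°:   candidates: C₊=(1.0096,3.8903) cross=38.244; C₋=(2.1756,-5.4842) cross=-38.244
θ=268°:   branch + wants cross > 0 → take C=(1.0096,3.8903) (cross=38.244)
θ=268°: ex = (C−B)/|BC| = (0.2089,0.9779); ey = (-0.9779,0.2089)
θ=268°: P = B + 2.98·ex + 2.01·ey = (-1.3780,2.3348)

θ=41°: -0.34 4.08
θ=73°: -0.39 4.48
θ=157°: -1.19 3.97
θ=268°: -1.38 2.33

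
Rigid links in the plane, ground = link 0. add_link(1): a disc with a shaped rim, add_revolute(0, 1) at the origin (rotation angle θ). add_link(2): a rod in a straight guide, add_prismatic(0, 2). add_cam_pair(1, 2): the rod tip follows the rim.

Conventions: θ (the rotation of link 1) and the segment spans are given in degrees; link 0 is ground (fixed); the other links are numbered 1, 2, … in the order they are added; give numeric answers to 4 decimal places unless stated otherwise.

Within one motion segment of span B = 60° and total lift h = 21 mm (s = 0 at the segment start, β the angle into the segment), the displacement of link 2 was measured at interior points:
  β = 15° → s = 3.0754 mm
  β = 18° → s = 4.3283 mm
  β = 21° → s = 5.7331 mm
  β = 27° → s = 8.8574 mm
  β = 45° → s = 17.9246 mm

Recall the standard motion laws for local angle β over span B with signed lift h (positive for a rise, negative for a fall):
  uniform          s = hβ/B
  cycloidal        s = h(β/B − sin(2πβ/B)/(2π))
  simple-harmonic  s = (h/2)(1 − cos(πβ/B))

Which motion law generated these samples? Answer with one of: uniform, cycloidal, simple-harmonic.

candidates at β/B = r: uniform s = h·r (linear in β); cycloidal s = h·(r − sin(2πr)/(2π)); simple-harmonic s = (h/2)(1 − cos(πr))
β=15°: printed 3.0754 | uniform 5.2500, cycloidal 1.9077, simple-harmonic 3.0754
β=18°: printed 4.3283 | uniform 6.3000, cycloidal 3.1213, simple-harmonic 4.3283
β=21°: printed 5.7331 | uniform 7.3500, cycloidal 4.6461, simple-harmonic 5.7331
β=27°: printed 8.8574 | uniform 9.4500, cycloidal 8.4172, simple-harmonic 8.8574
β=45°: printed 17.9246 | uniform 15.7500, cycloidal 19.0923, simple-harmonic 17.9246
only one law matches every sample → simple-harmonic

simple-harmonic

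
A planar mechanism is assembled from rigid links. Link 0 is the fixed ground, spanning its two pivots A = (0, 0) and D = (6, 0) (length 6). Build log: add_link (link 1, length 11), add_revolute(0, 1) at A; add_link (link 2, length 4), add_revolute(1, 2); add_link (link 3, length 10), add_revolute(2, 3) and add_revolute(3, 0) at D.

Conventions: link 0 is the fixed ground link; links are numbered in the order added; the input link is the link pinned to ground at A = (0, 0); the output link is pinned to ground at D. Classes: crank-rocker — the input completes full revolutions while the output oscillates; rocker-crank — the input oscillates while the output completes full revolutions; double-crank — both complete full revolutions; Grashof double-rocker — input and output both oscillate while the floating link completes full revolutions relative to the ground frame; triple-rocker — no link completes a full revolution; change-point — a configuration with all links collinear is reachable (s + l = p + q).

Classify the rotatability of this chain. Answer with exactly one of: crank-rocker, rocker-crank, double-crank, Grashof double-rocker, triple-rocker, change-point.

lengths: ground=6, input=11, coupler=4, output=10
sorted: s=4 (shortest), l=11 (longest), p+q=16
s + l = 15 vs p + q = 16
s + l < p + q (Grashof) with shortest = coupler link → Grashof double-rocker

Grashof double-rocker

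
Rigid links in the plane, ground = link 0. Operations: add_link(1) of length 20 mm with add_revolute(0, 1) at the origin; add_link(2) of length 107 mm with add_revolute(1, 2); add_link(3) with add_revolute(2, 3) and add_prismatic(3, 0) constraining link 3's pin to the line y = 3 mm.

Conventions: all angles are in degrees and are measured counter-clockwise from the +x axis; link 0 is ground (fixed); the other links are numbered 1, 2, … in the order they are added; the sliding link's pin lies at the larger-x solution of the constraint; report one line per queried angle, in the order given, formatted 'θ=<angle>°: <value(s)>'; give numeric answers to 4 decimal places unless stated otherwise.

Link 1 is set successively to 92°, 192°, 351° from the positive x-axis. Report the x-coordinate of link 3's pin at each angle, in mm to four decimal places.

geometry: r = 20 mm, L = 107 mm, e = 3 mm
θ=92°: crank pin P = (r cos θ, r sin θ) = (-0.697990, 19.987817)
θ=92°: h = r sin θ − e = 19.987817 − 3 = 16.987817
θ=92°: x = r cos θ + √(L² − h²) = -0.697990 + 105.642861 = 104.944871
θ=192°: crank pin P = (r cos θ, r sin θ) = (-19.562952, -4.158234)
θ=192°: h = r sin θ − e = -4.158234 − 3 = -7.158234
θ=192°: x = r cos θ + √(L² − h²) = -19.562952 + 106.760291 = 87.197339
θ=351°: crank pin P = (r cos θ, r sin θ) = (19.753767, -3.128689)
θ=351°: h = r sin θ − e = -3.128689 − 3 = -6.128689
θ=351°: x = r cos θ + √(L² − h²) = 19.753767 + 106.824338 = 126.578105

θ=92°: 104.9449
θ=192°: 87.1973
θ=351°: 126.5781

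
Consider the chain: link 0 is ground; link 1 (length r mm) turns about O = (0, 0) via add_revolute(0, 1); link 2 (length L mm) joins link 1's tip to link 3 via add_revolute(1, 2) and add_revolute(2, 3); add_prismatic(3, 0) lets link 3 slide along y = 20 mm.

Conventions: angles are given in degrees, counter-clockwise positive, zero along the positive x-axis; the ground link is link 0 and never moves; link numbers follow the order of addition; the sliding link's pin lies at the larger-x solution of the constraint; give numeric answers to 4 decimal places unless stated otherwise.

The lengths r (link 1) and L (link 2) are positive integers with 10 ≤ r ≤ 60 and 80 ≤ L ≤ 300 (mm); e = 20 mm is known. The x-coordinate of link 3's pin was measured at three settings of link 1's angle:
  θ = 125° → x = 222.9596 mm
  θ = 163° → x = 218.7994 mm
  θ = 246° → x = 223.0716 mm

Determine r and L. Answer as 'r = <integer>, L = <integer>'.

constraint per measurement: (x − r cos θ)² + (r sin θ − e)² = L²
subtracting the θ₁ and θ₂ equations cancels the r² and L² terms:
r = (x₁² − x₂²) / (2[(x₁cos θ₁ + e sin θ₁) − (x₂cos θ₂ + e sin θ₂)]) = 10.0000 → r = 10
L² = (x₁ − r cos θ₁)² + (r sin θ₁ − e)² = 52441.0099 → L = 229.0000 → L = 229
check at θ₃=246°: x = 223.0716 (printed 223.0716) ✓

r = 10, L = 229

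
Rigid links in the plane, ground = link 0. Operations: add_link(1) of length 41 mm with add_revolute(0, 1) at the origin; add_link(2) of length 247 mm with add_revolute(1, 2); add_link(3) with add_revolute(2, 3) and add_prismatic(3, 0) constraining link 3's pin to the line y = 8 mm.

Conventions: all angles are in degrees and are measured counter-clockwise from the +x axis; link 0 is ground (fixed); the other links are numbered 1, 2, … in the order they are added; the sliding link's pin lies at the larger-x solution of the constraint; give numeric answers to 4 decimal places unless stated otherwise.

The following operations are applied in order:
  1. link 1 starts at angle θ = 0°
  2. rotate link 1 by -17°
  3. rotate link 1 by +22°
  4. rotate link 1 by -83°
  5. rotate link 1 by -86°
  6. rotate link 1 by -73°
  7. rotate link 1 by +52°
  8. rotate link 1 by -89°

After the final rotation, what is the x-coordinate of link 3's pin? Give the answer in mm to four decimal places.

geometry: r = 41 mm, L = 247 mm, e = 8 mm; θ starts at 0°
rotate link 1 by -17°: θ ← 0° -17° = -17°
rotate link 1 by +22°: θ ← -17° +22° = 5°
rotate link 1 by -83°: θ ← 5° -83° = -78°
rotate link 1 by -86°: θ ← -78° -86° = -164°
rotate link 1 by -73°: θ ← -164° -73° = -237°
rotate link 1 by +52°: θ ← -237° +52° = -185°
rotate link 1 by -89°: θ ← -185° -89° = -274°
crank pin P = (r cos θ, r sin θ) = (2.860015, 40.900126)
h = r sin θ − e = 40.900126 − 8 = 32.900126
x = r cos θ + √(L² − h²) = 2.860015 + 244.799064 = 247.659079

247.6591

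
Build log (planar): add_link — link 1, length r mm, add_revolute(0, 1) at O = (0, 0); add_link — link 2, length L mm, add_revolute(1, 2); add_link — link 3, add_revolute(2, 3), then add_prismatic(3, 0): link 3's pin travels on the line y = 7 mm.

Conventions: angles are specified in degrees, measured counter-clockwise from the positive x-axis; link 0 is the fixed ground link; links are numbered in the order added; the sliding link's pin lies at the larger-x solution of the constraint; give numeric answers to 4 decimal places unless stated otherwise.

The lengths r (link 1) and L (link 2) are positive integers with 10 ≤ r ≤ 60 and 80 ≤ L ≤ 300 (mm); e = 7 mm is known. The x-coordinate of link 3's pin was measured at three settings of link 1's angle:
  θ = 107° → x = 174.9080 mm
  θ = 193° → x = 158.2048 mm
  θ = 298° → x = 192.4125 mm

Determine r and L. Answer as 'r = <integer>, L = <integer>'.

constraint per measurement: (x − r cos θ)² + (r sin θ − e)² = L²
subtracting the θ₁ and θ₂ equations cancels the r² and L² terms:
r = (x₁² − x₂²) / (2[(x₁cos θ₁ + e sin θ₁) − (x₂cos θ₂ + e sin θ₂)]) = 25.0001 → r = 25
L² = (x₁ − r cos θ₁)² + (r sin θ₁ − e)² = 33489.0093 → L = 183.0000 → L = 183
check at θ₃=298°: x = 192.4125 (printed 192.4125) ✓

r = 25, L = 183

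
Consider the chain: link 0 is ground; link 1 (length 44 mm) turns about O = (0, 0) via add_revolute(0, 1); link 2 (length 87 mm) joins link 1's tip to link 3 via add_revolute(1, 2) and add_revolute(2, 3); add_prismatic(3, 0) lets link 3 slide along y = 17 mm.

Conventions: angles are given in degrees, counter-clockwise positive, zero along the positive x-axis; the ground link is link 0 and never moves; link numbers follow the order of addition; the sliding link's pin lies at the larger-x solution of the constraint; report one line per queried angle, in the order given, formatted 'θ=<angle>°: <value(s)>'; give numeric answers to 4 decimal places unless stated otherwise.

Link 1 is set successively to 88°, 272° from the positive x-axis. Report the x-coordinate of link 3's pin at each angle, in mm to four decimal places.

geometry: r = 44 mm, L = 87 mm, e = 17 mm
θ=88°: crank pin P = (r cos θ, r sin θ) = (1.535578, 43.973196)
θ=88°: h = r sin θ − e = 43.973196 − 17 = 26.973196
θ=88°: x = r cos θ + √(L² − h²) = 1.535578 + 82.713038 = 84.248616
θ=272°: crank pin P = (r cos θ, r sin θ) = (1.535578, -43.973196)
θ=272°: h = r sin θ − e = -43.973196 − 17 = -60.973196
θ=272°: x = r cos θ + √(L² − h²) = 1.535578 + 62.058596 = 63.594174

θ=88°: 84.2486
θ=272°: 63.5942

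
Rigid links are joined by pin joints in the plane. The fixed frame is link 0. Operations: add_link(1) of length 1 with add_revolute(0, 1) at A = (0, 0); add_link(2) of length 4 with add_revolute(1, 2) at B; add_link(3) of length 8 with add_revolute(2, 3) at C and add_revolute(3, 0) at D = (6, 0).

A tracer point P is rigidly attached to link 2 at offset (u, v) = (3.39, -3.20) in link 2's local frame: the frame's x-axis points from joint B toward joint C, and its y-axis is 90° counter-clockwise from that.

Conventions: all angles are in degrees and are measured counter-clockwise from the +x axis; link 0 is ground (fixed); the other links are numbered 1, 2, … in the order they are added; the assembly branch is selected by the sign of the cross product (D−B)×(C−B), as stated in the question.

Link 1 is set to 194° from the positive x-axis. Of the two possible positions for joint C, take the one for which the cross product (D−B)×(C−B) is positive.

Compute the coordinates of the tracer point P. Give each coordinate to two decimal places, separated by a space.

A=(0,0), D=(6.00,0)
B = A + 1.00·(cos194°, sin194°) = (-0.9703, -0.2419)
|BD| = 6.9745
circle(B,4.00) ∩ circle(D,8.00): a=0.0461, h=3.9997
  candidates: C₊=(-1.0629,3.7570) cross=27.896; C₋=(-0.7855,-4.2376) cross=-27.896
  branch + wants cross > 0 → take C=(-1.0629,3.7570) (cross=27.896)
ex = (C−B)/|BC| = (-0.0232,0.9997); ey = (-0.9997,-0.0232)
P = B + 3.39·ex + -3.20·ey = (2.1503,3.2213)

2.15 3.22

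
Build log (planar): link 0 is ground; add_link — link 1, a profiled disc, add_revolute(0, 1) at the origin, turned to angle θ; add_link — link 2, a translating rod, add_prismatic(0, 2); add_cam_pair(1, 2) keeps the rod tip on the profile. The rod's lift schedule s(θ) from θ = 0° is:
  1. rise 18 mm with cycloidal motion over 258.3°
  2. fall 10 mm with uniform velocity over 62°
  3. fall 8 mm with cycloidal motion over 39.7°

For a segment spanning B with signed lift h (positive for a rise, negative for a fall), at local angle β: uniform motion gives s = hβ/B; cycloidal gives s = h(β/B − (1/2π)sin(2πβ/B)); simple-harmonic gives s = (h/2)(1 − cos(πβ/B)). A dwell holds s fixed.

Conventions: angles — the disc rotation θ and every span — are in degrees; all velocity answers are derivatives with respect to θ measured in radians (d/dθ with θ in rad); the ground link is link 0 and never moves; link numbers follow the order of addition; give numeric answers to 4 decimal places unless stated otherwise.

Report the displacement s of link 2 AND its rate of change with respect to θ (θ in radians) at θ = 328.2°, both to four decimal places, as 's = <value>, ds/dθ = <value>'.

seg 1 [0°–258.3°] cycloidal, h=18: full span → s += 18 → s = 18.0000
seg 2 [258.3°–320.3°] uniform, h=-10: full span → s += -10 → s = 8.0000
seg 3 [320.3°–360°] cycloidal, h=-8: θ=328.2° here. β=7.9, B=39.7. -8·(0.1990 − sin(2π·0.1990)/(2π)) = -0.3835 → s = 7.6165
velocity in seg [320.3°–360°] (cycloidal), θ in radians: β = 7.9° = 0.1379 rad, B = 39.7° = 0.6929 rad; ds/dθ = (h/B)(1 − cos(2πβ/B)) = ((-8)/0.6929)(1 − cos(2π·0.1990)) = -7.908473 mm/rad

s = 7.6165, ds/dθ = -7.9085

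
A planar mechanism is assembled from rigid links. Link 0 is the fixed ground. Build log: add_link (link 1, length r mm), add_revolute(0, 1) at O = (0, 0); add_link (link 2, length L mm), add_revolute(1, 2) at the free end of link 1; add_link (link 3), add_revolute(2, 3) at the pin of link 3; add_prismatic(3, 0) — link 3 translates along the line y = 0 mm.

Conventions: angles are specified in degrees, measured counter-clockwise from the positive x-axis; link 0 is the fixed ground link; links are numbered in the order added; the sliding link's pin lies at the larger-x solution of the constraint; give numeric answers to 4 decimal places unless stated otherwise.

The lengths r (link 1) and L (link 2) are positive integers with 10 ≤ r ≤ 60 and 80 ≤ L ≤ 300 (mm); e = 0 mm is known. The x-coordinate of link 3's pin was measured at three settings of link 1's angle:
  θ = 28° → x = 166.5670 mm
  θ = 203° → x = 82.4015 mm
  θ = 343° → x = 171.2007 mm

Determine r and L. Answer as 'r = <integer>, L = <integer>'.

constraint per measurement: (x − r cos θ)² + (r sin θ − e)² = L²
subtracting the θ₁ and θ₂ equations cancels the r² and L² terms:
r = (x₁² − x₂²) / (2[(x₁cos θ₁ + e sin θ₁) − (x₂cos θ₂ + e sin θ₂)]) = 47.0000 → r = 47
L² = (x₁ − r cos θ₁)² + (r sin θ₁ − e)² = 16128.9919 → L = 127.0000 → L = 127
check at θ₃=343°: x = 171.2007 (printed 171.2007) ✓

r = 47, L = 127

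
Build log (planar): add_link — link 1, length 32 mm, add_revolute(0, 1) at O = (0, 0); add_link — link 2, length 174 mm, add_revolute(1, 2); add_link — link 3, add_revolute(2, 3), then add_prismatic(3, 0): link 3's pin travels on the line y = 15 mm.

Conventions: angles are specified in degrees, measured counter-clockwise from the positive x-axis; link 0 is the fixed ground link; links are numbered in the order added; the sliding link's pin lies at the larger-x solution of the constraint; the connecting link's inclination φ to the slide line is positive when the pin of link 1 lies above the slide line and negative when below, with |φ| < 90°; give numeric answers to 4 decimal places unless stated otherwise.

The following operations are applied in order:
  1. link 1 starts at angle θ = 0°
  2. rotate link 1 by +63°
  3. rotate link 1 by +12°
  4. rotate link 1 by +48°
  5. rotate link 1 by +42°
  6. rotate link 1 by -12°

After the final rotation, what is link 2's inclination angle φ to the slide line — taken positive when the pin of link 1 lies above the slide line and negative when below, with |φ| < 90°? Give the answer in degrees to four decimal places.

geometry: r = 32 mm, L = 174 mm, e = 15 mm; θ starts at 0°
rotate link 1 by +63°: θ ← 0° +63° = 63°
rotate link 1 by +12°: θ ← 63° +12° = 75°
rotate link 1 by +48°: θ ← 75° +48° = 123°
rotate link 1 by +42°: θ ← 123° +42° = 165°
rotate link 1 by -12°: θ ← 165° -12° = 153°
h = r sin θ − e = 14.527696 − 15 = -0.472304
sin φ = h / L = -0.472304 / 174 = -0.00271439
φ = arcsin(-0.00271439) = -0.155523°

-0.1555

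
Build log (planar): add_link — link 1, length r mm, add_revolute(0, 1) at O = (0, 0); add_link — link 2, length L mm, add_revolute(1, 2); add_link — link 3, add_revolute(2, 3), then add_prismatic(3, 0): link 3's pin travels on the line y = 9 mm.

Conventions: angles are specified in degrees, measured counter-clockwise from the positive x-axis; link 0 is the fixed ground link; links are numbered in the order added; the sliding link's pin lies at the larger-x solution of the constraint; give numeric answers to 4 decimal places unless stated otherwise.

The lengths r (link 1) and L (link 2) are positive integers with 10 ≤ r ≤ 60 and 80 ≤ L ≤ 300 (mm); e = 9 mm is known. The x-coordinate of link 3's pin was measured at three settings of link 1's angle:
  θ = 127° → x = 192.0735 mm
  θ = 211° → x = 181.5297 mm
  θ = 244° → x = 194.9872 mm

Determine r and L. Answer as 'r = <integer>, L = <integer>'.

constraint per measurement: (x − r cos θ)² + (r sin θ − e)² = L²
subtracting the θ₁ and θ₂ equations cancels the r² and L² terms:
r = (x₁² − x₂²) / (2[(x₁cos θ₁ + e sin θ₁) − (x₂cos θ₂ + e sin θ₂)]) = 37.9999 → r = 38
L² = (x₁ − r cos θ₁)² + (r sin θ₁ − e)² = 46656.0093 → L = 216.0000 → L = 216
check at θ₃=244°: x = 194.9872 (printed 194.9872) ✓

r = 38, L = 216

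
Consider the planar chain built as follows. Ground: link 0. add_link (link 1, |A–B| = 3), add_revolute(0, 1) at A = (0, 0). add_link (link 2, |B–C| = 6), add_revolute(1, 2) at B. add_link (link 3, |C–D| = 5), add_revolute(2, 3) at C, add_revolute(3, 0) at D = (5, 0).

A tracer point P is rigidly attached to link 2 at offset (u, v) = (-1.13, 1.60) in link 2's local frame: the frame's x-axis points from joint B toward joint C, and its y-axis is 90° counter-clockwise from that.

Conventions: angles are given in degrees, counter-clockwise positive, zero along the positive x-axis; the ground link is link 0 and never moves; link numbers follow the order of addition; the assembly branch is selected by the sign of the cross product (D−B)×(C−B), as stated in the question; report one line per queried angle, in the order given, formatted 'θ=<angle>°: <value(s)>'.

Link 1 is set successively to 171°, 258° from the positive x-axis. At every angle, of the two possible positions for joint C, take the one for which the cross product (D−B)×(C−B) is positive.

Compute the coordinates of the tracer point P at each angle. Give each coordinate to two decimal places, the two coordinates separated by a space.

A=(0,0), D=(5.00,0)
θ=171°: B = A + 3.00·(cos171°, sin171°) = (-2.9631, 0.4693)
θ=171°: |BD| = 7.9769
θ=171°: circle(B,6.00) ∩ circle(D,5.00): a=4.6779, h=3.7573
θ=171°:   candidates: C₊=(1.9278,3.9448) cross=29.971; C₋=(1.4857,-3.5567) cross=-29.971
θ=171°:   branch + wants cross > 0 → take C=(1.9278,3.9448) (cross=29.971)
θ=171°: ex = (C−B)/|BC| = (0.8151,0.5793); ey = (-0.5793,0.8151)
θ=171°: P = B + -1.13·ex + 1.60·ey = (-4.8110,1.1190)
θ=258°: B = A + 3.00·(cos258°, sin258°) = (-0.6237, -2.9344)
θ=258°: |BD| = 6.3433
θ=258°: circle(B,6.00) ∩ circle(D,5.00): a=4.0387, h=4.4372
θ=258°:   candidates: C₊=(0.9042,2.8678) cross=28.147; C₋=(5.0095,-5.0000) cross=-28.147
θ=258°:   branch + wants cross > 0 → take C=(0.9042,2.8678) (cross=28.147)
θ=258°: ex = (C−B)/|BC| = (0.2546,0.9670); ey = (-0.9670,0.2546)
θ=258°: P = B + -1.13·ex + 1.60·ey = (-2.4587,-3.6198)

θ=171°: -4.81 1.12
θ=258°: -2.46 -3.62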